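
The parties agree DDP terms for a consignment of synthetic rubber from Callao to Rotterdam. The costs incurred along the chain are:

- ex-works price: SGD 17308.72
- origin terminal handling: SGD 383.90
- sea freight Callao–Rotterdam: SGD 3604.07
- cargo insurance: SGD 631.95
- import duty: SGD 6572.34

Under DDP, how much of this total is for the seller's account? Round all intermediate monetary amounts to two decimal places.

DDP: the seller bears all costs including import duty.
Seller's account: goods 17308.72 + origin terminal 383.90 + freight 3604.07 + insurance 631.95 + duty 6572.34 = 28500.98
Buyer's account: 0.00

Seller's account: SGD 28500.98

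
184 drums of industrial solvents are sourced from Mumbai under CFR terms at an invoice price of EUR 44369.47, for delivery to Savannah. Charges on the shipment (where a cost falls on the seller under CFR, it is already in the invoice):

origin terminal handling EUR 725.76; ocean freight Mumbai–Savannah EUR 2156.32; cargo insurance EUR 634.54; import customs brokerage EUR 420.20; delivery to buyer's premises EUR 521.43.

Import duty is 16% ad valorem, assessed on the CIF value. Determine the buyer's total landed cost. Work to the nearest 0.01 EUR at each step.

Total landed cost: EUR 53146.28

CFR: the seller pays costs through ocean freight to the destination port, but not insurance.
Already in the invoice (seller's account under CFR): origin terminal, freight — exclude.
CIF value = CFR price + insurance = 44369.47 + 634.54 = 45004.01
Import duty = 45004.01 × 16% = 7200.64
Buyer bears: insurance 634.54 + brokerage 420.20 + delivery 521.43 + duty 7200.64 = 8776.81
Landed cost = invoice 44369.47 + 8776.81 = 53146.28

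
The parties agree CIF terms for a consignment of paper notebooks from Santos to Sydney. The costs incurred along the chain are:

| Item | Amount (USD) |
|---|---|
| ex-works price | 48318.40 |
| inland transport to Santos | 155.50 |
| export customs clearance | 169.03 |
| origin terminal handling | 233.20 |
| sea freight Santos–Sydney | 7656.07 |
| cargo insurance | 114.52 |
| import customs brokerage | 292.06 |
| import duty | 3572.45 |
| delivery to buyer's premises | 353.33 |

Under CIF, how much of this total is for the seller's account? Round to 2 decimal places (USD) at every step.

Seller's account: USD 56646.72

CIF: the seller pays costs through ocean freight and marine insurance to the destination port.
Seller's account: goods 48318.40 + inland to port 155.50 + export clearance 169.03 + origin terminal 233.20 + freight 7656.07 + insurance 114.52 = 56646.72
Buyer's account: brokerage 292.06 + duty 3572.45 + delivery 353.33 = 4217.84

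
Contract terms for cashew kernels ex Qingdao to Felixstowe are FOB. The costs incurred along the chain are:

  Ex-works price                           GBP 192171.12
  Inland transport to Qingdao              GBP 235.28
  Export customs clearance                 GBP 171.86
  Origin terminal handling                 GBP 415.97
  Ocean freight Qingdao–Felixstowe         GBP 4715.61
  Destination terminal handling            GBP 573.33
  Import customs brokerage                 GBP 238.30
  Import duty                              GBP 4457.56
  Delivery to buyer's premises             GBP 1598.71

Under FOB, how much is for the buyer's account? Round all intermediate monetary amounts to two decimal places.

Buyer's account: GBP 11583.51

FOB: the seller bears costs until goods are on board at the origin port; the buyer bears freight, insurance and all costs thereafter.
Seller's account: goods 192171.12 + inland to port 235.28 + export clearance 171.86 + origin terminal 415.97 = 192994.23
Buyer's account: freight 4715.61 + destination terminal 573.33 + brokerage 238.30 + duty 4457.56 + delivery 1598.71 = 11583.51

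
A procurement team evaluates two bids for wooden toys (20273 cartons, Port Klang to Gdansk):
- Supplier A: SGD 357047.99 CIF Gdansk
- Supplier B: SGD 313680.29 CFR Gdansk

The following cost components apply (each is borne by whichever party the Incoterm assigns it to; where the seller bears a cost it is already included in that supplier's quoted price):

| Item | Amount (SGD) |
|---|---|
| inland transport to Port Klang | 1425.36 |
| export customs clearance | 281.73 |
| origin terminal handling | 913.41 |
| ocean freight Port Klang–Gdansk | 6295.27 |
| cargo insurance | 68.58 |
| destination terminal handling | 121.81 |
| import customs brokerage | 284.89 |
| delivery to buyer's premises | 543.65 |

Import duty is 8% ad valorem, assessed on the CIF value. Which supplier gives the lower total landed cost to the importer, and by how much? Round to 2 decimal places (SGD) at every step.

Supplier A (CIF):
The CIF price already equals the CIF value: 357047.99
Import duty = 357047.99 × 8% = 28563.84
Buyer bears (A): 121.81 + 284.89 + 543.65 = 950.35
Landed cost (A) = invoice 357047.99 + 950.35 + duty 28563.84 = 386562.18
Supplier B (CFR):
CIF value = CFR price + insurance = 313680.29 + 68.58 = 313748.87
Import duty = 313748.87 × 8% = 25099.91
Buyer bears (B): 68.58 + 121.81 + 284.89 + 543.65 = 1018.93
Landed cost (B) = invoice 313680.29 + 1018.93 + duty 25099.91 = 339799.13
Difference = |386562.18 − 339799.13| = 46763.05

Supplier B is cheaper by SGD 46763.05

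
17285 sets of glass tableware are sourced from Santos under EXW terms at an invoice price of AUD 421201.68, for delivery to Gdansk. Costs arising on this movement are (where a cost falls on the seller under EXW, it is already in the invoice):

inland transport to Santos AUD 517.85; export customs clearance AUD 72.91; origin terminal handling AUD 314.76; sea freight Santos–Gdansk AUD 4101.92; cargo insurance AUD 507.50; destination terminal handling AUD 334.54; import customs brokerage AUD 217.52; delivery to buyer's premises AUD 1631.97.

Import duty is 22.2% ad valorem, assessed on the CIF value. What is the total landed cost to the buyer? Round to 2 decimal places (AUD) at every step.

EXW: the seller makes goods available at their premises; the buyer bears all onward costs.
CIF value = EXW price + inland to port + export clearance + origin terminal + freight + insurance = 421201.68 + 517.85 + 72.91 + 314.76 + 4101.92 + 507.50 = 426716.62
Import duty = 426716.62 × 22.2% = 94731.09
Buyer bears: inland to port 517.85 + export clearance 72.91 + origin terminal 314.76 + freight 4101.92 + insurance 507.50 + destination terminal 334.54 + brokerage 217.52 + delivery 1631.97 + duty 94731.09 = 102430.06
Landed cost = invoice 421201.68 + 102430.06 = 523631.74

Total landed cost: AUD 523631.74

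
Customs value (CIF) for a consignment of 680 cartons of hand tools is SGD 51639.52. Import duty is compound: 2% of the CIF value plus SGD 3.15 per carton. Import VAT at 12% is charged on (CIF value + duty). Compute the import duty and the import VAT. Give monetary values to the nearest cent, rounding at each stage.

Ad valorem component: 51639.52 × 2% = 1032.79
Specific component: 680 × 3.15 = 2142.00
Import duty = 1032.79 + 2142.00 = 3174.79
VAT base = CIF + duty = 51639.52 + 3174.79 = 54814.31
Import VAT = 54814.31 × 12% = 6577.72

Import duty: SGD 3174.79; import VAT: SGD 6577.72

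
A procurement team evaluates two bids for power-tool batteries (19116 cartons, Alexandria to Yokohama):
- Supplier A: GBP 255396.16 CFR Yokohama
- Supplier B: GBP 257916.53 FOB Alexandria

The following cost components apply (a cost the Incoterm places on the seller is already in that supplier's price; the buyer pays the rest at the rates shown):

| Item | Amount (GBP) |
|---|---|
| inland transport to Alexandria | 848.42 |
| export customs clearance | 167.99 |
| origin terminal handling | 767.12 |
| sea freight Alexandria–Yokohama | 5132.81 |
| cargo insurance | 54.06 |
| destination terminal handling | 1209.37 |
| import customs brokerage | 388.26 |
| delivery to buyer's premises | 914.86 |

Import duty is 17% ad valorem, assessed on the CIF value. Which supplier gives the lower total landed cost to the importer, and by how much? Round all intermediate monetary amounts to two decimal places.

Supplier A (CFR):
CIF value = CFR price + insurance = 255396.16 + 54.06 = 255450.22
Import duty = 255450.22 × 17% = 43426.54
Buyer bears (A): 54.06 + 1209.37 + 388.26 + 914.86 = 2566.55
Landed cost (A) = invoice 255396.16 + 2566.55 + duty 43426.54 = 301389.25
Supplier B (FOB):
CIF value = FOB price + freight + insurance = 257916.53 + 5132.81 + 54.06 = 263103.40
Import duty = 263103.40 × 17% = 44727.58
Buyer bears (B): 5132.81 + 54.06 + 1209.37 + 388.26 + 914.86 = 7699.36
Landed cost (B) = invoice 257916.53 + 7699.36 + duty 44727.58 = 310343.47
Difference = |301389.25 − 310343.47| = 8954.22

Supplier A is cheaper by GBP 8954.22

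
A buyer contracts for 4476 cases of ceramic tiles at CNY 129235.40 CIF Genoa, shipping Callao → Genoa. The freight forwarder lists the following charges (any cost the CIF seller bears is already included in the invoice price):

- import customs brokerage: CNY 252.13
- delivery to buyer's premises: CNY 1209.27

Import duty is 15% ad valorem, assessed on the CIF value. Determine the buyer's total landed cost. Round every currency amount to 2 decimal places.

CIF: the seller pays costs through ocean freight and marine insurance to the destination port.
The CIF price already equals the CIF value: 129235.40
Import duty = 129235.40 × 15% = 19385.31
Buyer bears: brokerage 252.13 + delivery 1209.27 + duty 19385.31 = 20846.71
Landed cost = invoice 129235.40 + 20846.71 = 150082.11

Total landed cost: CNY 150082.11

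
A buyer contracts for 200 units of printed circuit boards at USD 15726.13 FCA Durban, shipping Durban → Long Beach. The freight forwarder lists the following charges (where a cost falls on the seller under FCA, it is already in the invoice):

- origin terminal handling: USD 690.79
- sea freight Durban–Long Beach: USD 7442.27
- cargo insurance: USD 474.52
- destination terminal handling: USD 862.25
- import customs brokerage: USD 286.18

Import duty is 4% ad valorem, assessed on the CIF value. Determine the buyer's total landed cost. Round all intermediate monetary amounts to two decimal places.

FCA: the seller delivers export-cleared goods to the carrier; the buyer bears costs from that point.
CIF value = FCA price + origin terminal + freight + insurance = 15726.13 + 690.79 + 7442.27 + 474.52 = 24333.71
Import duty = 24333.71 × 4% = 973.35
Buyer bears: origin terminal 690.79 + freight 7442.27 + insurance 474.52 + destination terminal 862.25 + brokerage 286.18 + duty 973.35 = 10729.36
Landed cost = invoice 15726.13 + 10729.36 = 26455.49

Total landed cost: USD 26455.49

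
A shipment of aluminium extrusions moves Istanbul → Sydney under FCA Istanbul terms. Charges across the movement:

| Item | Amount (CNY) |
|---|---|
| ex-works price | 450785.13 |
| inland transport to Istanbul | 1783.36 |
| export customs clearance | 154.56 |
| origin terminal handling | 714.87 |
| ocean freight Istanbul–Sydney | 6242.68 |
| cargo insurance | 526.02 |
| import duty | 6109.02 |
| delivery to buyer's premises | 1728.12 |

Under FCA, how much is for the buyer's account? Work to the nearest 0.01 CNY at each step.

Buyer's account: CNY 15320.71

FCA: the seller delivers export-cleared goods to the carrier; the buyer bears costs from that point.
Seller's account: goods 450785.13 + inland to port 1783.36 + export clearance 154.56 = 452723.05
Buyer's account: origin terminal 714.87 + freight 6242.68 + insurance 526.02 + duty 6109.02 + delivery 1728.12 = 15320.71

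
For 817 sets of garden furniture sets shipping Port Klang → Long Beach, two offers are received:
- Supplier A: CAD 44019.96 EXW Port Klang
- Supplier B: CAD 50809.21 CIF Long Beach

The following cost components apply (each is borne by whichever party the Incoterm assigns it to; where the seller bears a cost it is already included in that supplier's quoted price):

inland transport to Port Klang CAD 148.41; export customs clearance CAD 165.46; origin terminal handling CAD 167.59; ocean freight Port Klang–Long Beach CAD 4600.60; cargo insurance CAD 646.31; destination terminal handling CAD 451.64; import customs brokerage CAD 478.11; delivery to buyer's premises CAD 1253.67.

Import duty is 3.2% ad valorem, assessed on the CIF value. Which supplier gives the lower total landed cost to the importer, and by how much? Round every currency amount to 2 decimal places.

Supplier A (EXW):
CIF value = EXW price + inland to port + export clearance + origin terminal + freight + insurance = 44019.96 + 148.41 + 165.46 + 167.59 + 4600.60 + 646.31 = 49748.33
Import duty = 49748.33 × 3.2% = 1591.95
Buyer bears (A): 148.41 + 165.46 + 167.59 + 4600.60 + 646.31 + 451.64 + 478.11 + 1253.67 = 7911.79
Landed cost (A) = invoice 44019.96 + 7911.79 + duty 1591.95 = 53523.70
Supplier B (CIF):
The CIF price already equals the CIF value: 50809.21
Import duty = 50809.21 × 3.2% = 1625.89
Buyer bears (B): 451.64 + 478.11 + 1253.67 = 2183.42
Landed cost (B) = invoice 50809.21 + 2183.42 + duty 1625.89 = 54618.52
Difference = |53523.70 − 54618.52| = 1094.82

Supplier A is cheaper by CAD 1094.82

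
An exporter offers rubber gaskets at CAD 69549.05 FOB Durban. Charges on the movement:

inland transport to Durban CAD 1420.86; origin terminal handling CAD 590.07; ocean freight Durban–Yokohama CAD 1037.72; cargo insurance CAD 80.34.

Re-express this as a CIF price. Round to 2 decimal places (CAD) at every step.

CIF price: CAD 70667.11

Not relevant to the conversion: origin terminal, inland to port — on the seller under both FOB and CIF; already in the FOB price and stays in the CIF price.
From FOB to CIF, the seller additionally bears: freight, insurance.
CIF price = 69549.05 + 1037.72 + 80.34 = 70667.11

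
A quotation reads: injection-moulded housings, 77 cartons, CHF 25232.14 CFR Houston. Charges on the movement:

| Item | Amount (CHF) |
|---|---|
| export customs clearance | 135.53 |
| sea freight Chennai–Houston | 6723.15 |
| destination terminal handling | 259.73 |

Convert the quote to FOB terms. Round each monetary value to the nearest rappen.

FOB price: CHF 18508.99

Not relevant to the conversion: export clearance — on the seller under both CFR and FOB; already in the CFR price and stays in the FOB price. destination terminal — on the buyer under both terms; not part of either seller's price.
From CFR to FOB, the seller no longer bears: freight.
FOB price = 25232.14 − 6723.15 = 18508.99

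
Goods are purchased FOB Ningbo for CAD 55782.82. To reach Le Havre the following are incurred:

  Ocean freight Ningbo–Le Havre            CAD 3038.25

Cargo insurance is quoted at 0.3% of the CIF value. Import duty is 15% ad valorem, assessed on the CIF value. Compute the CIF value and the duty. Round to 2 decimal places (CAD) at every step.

CIF value: CAD 58998.06; import duty: CAD 8849.71

Let C be the CIF value. C = FOB price + freight + 0.3% × C
C − 0.3% × C = 55782.82 + 3038.25
0.997 × C = 58821.07
C = 58821.07 / 0.997 = 58998.06
Insurance premium = 0.3% × 58998.06 = 176.99
Import duty = 58998.06 × 15% = 8849.71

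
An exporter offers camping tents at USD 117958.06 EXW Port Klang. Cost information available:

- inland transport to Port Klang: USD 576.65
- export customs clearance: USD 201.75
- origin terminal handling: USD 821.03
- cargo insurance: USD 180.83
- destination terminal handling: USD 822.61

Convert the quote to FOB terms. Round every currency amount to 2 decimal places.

FOB price: USD 119557.49

Not relevant to the conversion: insurance, destination terminal — on the buyer under both terms; not part of either seller's price.
From EXW to FOB, the seller additionally bears: inland to port, export clearance, origin terminal.
FOB price = 117958.06 + 576.65 + 201.75 + 821.03 = 119557.49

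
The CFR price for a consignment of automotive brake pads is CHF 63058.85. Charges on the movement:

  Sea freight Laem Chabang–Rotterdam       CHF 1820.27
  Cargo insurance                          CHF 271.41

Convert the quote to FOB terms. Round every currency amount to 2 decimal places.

FOB price: CHF 61238.58

Not relevant to the conversion: insurance — on the buyer under both terms; not part of either seller's price.
From CFR to FOB, the seller no longer bears: freight.
FOB price = 63058.85 − 1820.27 = 61238.58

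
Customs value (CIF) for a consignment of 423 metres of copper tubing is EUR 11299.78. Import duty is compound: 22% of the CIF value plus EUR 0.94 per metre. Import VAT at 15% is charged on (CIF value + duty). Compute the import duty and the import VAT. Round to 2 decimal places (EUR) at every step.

Ad valorem component: 11299.78 × 22% = 2485.95
Specific component: 423 × 0.94 = 397.62
Import duty = 2485.95 + 397.62 = 2883.57
VAT base = CIF + duty = 11299.78 + 2883.57 = 14183.35
Import VAT = 14183.35 × 15% = 2127.50

Import duty: EUR 2883.57; import VAT: EUR 2127.50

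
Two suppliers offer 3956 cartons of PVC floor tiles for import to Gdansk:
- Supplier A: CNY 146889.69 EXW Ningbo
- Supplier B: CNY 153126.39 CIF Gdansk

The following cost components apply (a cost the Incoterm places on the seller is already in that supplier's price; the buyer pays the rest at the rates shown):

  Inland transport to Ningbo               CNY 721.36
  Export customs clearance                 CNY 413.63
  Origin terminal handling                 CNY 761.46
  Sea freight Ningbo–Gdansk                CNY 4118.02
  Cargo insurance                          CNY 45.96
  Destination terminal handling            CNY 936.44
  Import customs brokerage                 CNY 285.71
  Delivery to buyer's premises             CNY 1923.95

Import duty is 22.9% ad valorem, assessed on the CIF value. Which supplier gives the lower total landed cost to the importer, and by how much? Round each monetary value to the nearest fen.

Supplier A is cheaper by CNY 216.63

Supplier A (EXW):
CIF value = EXW price + inland to port + export clearance + origin terminal + freight + insurance = 146889.69 + 721.36 + 413.63 + 761.46 + 4118.02 + 45.96 = 152950.12
Import duty = 152950.12 × 22.9% = 35025.58
Buyer bears (A): 721.36 + 413.63 + 761.46 + 4118.02 + 45.96 + 936.44 + 285.71 + 1923.95 = 9206.53
Landed cost (A) = invoice 146889.69 + 9206.53 + duty 35025.58 = 191121.80
Supplier B (CIF):
The CIF price already equals the CIF value: 153126.39
Import duty = 153126.39 × 22.9% = 35065.94
Buyer bears (B): 936.44 + 285.71 + 1923.95 = 3146.10
Landed cost (B) = invoice 153126.39 + 3146.10 + duty 35065.94 = 191338.43
Difference = |191121.80 − 191338.43| = 216.63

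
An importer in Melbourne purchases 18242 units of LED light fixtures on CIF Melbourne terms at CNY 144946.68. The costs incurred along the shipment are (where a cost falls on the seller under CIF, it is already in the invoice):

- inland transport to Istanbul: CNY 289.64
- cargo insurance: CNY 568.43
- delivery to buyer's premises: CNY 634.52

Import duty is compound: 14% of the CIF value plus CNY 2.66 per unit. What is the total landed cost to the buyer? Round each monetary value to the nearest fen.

Total landed cost: CNY 214397.46

CIF: the seller pays costs through ocean freight and marine insurance to the destination port.
Already in the invoice (seller's account under CIF): inland to port, insurance — exclude.
The CIF price already equals the CIF value: 144946.68
Ad valorem component: 144946.68 × 14% = 20292.54
Specific component: 18242 × 2.66 = 48523.72
Import duty = 20292.54 + 48523.72 = 68816.26
Buyer bears: delivery 634.52 + duty 68816.26 = 69450.78
Landed cost = invoice 144946.68 + 69450.78 = 214397.46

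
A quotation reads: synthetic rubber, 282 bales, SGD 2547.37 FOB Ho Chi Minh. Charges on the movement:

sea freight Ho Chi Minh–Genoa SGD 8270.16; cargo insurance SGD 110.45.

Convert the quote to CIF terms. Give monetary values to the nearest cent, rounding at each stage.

From FOB to CIF, the seller additionally bears: freight, insurance.
CIF price = 2547.37 + 8270.16 + 110.45 = 10927.98

CIF price: SGD 10927.98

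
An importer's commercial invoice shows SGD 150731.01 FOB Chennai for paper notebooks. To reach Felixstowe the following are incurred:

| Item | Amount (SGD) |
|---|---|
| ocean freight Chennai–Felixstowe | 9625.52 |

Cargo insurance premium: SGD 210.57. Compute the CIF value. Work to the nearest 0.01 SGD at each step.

CIF = FOB price + freight + insurance
CIF = 150731.01 + 9625.52 + 210.57 = 160567.10

CIF value: SGD 160567.10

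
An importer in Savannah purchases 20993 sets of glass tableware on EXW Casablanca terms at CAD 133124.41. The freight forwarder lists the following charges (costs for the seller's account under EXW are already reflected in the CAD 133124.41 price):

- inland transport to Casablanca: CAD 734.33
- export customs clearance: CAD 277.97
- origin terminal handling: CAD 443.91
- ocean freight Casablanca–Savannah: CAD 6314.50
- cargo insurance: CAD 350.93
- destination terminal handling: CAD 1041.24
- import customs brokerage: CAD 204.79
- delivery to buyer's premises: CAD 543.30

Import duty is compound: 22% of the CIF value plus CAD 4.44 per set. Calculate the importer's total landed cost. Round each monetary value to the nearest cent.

EXW: the seller makes goods available at their premises; the buyer bears all onward costs.
CIF value = EXW price + inland to port + export clearance + origin terminal + freight + insurance = 133124.41 + 734.33 + 277.97 + 443.91 + 6314.50 + 350.93 = 141246.05
Ad valorem component: 141246.05 × 22% = 31074.13
Specific component: 20993 × 4.44 = 93208.92
Import duty = 31074.13 + 93208.92 = 124283.05
Buyer bears: inland to port 734.33 + export clearance 277.97 + origin terminal 443.91 + freight 6314.50 + insurance 350.93 + destination terminal 1041.24 + brokerage 204.79 + delivery 543.30 + duty 124283.05 = 134194.02
Landed cost = invoice 133124.41 + 134194.02 = 267318.43

Total landed cost: CAD 267318.43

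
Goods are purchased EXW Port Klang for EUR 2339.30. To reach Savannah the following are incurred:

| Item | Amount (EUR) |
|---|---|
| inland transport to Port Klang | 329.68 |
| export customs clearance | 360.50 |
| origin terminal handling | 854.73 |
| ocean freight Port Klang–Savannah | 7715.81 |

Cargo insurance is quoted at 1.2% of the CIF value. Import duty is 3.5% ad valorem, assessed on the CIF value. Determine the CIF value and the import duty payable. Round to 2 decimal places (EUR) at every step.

CIF value: EUR 11740.91; import duty: EUR 410.93

Let C be the CIF value. C = EXW price + pre-shipment costs + freight + 1.2% × C
C − 1.2% × C = 2339.30 + 329.68 + 360.50 + 854.73 + 7715.81
0.988 × C = 11600.02
C = 11600.02 / 0.988 = 11740.91
Insurance premium = 1.2% × 11740.91 = 140.89
Import duty = 11740.91 × 3.5% = 410.93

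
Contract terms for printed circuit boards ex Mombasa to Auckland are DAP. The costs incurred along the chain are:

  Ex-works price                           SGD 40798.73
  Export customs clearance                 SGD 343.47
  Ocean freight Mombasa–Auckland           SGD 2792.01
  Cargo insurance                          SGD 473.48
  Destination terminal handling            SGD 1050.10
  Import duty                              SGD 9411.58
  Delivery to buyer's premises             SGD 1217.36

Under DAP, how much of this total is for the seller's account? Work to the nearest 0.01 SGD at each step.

DAP: the seller bears all costs to the named destination except import duty and clearance.
Seller's account: goods 40798.73 + export clearance 343.47 + freight 2792.01 + insurance 473.48 + destination terminal 1050.10 + delivery 1217.36 = 46675.15
Buyer's account: duty 9411.58 = 9411.58

Seller's account: SGD 46675.15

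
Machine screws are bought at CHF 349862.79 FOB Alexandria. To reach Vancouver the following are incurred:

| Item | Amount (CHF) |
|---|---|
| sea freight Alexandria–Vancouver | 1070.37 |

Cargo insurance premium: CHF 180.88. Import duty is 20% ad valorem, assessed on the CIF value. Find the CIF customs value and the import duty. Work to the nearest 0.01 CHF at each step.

CIF value: CHF 351114.04; import duty: CHF 70222.81

CIF = FOB price + freight + insurance
CIF = 349862.79 + 1070.37 + 180.88 = 351114.04
Import duty = 351114.04 × 20% = 70222.81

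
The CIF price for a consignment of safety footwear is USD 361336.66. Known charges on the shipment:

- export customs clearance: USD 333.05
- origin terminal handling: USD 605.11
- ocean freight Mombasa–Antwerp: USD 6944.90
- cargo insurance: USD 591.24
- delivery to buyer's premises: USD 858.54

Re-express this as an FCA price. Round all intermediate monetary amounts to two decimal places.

Not relevant to the conversion: export clearance — on the seller under both CIF and FCA; already in the CIF price and stays in the FCA price. delivery — on the buyer under both terms; not part of either seller's price.
From CIF to FCA, the seller no longer bears: origin terminal, freight, insurance.
FCA price = 361336.66 − 605.11 − 6944.90 − 591.24 = 353195.41

FCA price: USD 353195.41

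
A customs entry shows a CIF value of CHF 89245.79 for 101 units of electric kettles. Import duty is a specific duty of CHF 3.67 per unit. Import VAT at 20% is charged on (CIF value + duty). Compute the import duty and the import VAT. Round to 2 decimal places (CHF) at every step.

Import duty: CHF 370.67; import VAT: CHF 17923.29

Import duty = 101 × 3.67 = 370.67
VAT base = CIF + duty = 89245.79 + 370.67 = 89616.46
Import VAT = 89616.46 × 20% = 17923.29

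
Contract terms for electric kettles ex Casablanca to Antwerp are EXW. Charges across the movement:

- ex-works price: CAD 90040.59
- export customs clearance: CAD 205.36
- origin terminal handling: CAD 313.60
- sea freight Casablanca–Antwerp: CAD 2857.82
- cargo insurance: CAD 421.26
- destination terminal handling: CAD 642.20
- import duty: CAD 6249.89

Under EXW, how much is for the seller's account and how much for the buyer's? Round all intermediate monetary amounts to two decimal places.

EXW: the seller makes goods available at their premises; the buyer bears all onward costs.
Seller's account: goods 90040.59 = 90040.59
Buyer's account: export clearance 205.36 + origin terminal 313.60 + freight 2857.82 + insurance 421.26 + destination terminal 642.20 + duty 6249.89 = 10690.13

Seller: CAD 90040.59; buyer: CAD 10690.13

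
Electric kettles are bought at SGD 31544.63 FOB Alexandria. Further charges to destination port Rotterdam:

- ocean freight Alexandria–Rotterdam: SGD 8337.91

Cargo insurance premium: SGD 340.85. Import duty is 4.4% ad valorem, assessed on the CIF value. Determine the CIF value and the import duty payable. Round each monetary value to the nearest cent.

CIF = FOB price + freight + insurance
CIF = 31544.63 + 8337.91 + 340.85 = 40223.39
Import duty = 40223.39 × 4.4% = 1769.83

CIF value: SGD 40223.39; import duty: SGD 1769.83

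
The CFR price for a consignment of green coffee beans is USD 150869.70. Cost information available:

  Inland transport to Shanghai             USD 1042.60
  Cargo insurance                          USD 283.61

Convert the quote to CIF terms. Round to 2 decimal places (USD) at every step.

CIF price: USD 151153.31

Not relevant to the conversion: inland to port — on the seller under both CFR and CIF; already in the CFR price and stays in the CIF price.
From CFR to CIF, the seller additionally bears: insurance.
CIF price = 150869.70 + 283.61 = 151153.31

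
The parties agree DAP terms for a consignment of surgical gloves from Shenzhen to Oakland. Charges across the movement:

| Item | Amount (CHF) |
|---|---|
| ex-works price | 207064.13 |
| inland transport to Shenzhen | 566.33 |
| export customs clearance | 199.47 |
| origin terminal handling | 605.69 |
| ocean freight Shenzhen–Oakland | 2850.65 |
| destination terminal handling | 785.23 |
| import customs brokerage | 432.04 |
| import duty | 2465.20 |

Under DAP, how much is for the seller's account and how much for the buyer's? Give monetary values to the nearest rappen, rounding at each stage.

DAP: the seller bears all costs to the named destination except import duty and clearance.
Seller's account: goods 207064.13 + inland to port 566.33 + export clearance 199.47 + origin terminal 605.69 + freight 2850.65 + destination terminal 785.23 = 212071.50
Buyer's account: brokerage 432.04 + duty 2465.20 = 2897.24

Seller: CHF 212071.50; buyer: CHF 2897.24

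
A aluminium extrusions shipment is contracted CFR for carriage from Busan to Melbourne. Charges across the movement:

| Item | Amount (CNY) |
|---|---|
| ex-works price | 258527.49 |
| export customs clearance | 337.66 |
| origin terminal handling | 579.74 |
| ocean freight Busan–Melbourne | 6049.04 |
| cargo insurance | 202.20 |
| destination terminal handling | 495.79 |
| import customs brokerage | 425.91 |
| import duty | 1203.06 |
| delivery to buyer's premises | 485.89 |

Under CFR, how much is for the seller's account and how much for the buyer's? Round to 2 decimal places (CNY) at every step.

Seller: CNY 265493.93; buyer: CNY 2812.85

CFR: the seller pays costs through ocean freight to the destination port, but not insurance.
Seller's account: goods 258527.49 + export clearance 337.66 + origin terminal 579.74 + freight 6049.04 = 265493.93
Buyer's account: insurance 202.20 + destination terminal 495.79 + brokerage 425.91 + duty 1203.06 + delivery 485.89 = 2812.85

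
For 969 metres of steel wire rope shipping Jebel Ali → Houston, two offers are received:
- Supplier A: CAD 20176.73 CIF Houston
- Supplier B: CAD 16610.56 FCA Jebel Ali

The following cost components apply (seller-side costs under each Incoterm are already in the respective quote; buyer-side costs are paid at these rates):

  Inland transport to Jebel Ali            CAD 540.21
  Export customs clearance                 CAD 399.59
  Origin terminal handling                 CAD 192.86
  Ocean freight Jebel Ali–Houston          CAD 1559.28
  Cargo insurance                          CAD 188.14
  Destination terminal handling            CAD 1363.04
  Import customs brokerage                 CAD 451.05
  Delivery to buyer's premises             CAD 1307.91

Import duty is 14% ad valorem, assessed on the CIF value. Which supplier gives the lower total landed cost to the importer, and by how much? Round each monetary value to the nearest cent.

Supplier A (CIF):
The CIF price already equals the CIF value: 20176.73
Import duty = 20176.73 × 14% = 2824.74
Buyer bears (A): 1363.04 + 451.05 + 1307.91 = 3122.00
Landed cost (A) = invoice 20176.73 + 3122.00 + duty 2824.74 = 26123.47
Supplier B (FCA):
CIF value = FCA price + origin terminal + freight + insurance = 16610.56 + 192.86 + 1559.28 + 188.14 = 18550.84
Import duty = 18550.84 × 14% = 2597.12
Buyer bears (B): 192.86 + 1559.28 + 188.14 + 1363.04 + 451.05 + 1307.91 = 5062.28
Landed cost (B) = invoice 16610.56 + 5062.28 + duty 2597.12 = 24269.96
Difference = |26123.47 − 24269.96| = 1853.51

Supplier B is cheaper by CAD 1853.51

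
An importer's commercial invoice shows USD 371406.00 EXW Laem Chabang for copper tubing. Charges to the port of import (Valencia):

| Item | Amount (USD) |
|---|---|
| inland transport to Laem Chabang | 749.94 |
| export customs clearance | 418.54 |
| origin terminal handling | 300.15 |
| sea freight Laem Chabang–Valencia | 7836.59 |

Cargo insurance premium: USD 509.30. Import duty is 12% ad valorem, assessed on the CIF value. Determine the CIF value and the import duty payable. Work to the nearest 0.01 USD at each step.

CIF = EXW price + pre-shipment costs + freight + insurance
CIF = 371406.00 + 749.94 + 418.54 + 300.15 + 7836.59 + 509.30 = 381220.52
Import duty = 381220.52 × 12% = 45746.46

CIF value: USD 381220.52; import duty: USD 45746.46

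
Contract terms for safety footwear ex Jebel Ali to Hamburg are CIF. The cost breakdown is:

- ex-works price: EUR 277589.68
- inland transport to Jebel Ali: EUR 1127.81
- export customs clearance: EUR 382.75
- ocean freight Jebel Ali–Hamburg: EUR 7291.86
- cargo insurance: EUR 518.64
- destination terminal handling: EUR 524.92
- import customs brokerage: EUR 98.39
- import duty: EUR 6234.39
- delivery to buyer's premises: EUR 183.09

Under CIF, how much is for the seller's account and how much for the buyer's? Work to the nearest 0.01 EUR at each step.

CIF: the seller pays costs through ocean freight and marine insurance to the destination port.
Seller's account: goods 277589.68 + inland to port 1127.81 + export clearance 382.75 + freight 7291.86 + insurance 518.64 = 286910.74
Buyer's account: destination terminal 524.92 + brokerage 98.39 + duty 6234.39 + delivery 183.09 = 7040.79

Seller: EUR 286910.74; buyer: EUR 7040.79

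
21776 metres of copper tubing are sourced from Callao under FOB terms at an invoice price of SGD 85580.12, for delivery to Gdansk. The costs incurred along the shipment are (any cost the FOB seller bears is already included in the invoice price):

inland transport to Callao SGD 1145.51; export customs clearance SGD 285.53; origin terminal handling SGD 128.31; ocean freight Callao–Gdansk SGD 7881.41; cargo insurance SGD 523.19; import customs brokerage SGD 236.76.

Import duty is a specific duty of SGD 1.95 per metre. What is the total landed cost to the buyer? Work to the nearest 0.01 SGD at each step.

FOB: the seller bears costs until goods are on board at the origin port; the buyer bears freight, insurance and all costs thereafter.
Already in the invoice (seller's account under FOB): inland to port, export clearance, origin terminal — exclude.
CIF value = FOB price + freight + insurance = 85580.12 + 7881.41 + 523.19 = 93984.72
Import duty = 21776 × 1.95 = 42463.20
Buyer bears: freight 7881.41 + insurance 523.19 + brokerage 236.76 + duty 42463.20 = 51104.56
Landed cost = invoice 85580.12 + 51104.56 = 136684.68

Total landed cost: SGD 136684.68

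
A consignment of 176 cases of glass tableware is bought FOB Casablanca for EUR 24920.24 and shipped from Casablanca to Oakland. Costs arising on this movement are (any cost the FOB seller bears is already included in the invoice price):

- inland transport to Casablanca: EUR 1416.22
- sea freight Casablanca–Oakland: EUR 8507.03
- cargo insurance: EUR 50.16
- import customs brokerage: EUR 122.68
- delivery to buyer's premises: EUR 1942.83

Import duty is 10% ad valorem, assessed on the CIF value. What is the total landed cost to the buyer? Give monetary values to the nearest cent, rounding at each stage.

FOB: the seller bears costs until goods are on board at the origin port; the buyer bears freight, insurance and all costs thereafter.
Already in the invoice (seller's account under FOB): inland to port — exclude.
CIF value = FOB price + freight + insurance = 24920.24 + 8507.03 + 50.16 = 33477.43
Import duty = 33477.43 × 10% = 3347.74
Buyer bears: freight 8507.03 + insurance 50.16 + brokerage 122.68 + delivery 1942.83 + duty 3347.74 = 13970.44
Landed cost = invoice 24920.24 + 13970.44 = 38890.68

Total landed cost: EUR 38890.68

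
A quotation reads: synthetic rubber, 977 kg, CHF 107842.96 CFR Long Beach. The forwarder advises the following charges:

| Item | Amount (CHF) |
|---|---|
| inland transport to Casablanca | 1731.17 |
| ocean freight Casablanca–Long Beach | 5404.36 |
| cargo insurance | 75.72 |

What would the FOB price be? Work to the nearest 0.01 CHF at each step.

FOB price: CHF 102438.60

Not relevant to the conversion: inland to port — on the seller under both CFR and FOB; already in the CFR price and stays in the FOB price. insurance — on the buyer under both terms; not part of either seller's price.
From CFR to FOB, the seller no longer bears: freight.
FOB price = 107842.96 − 5404.36 = 102438.60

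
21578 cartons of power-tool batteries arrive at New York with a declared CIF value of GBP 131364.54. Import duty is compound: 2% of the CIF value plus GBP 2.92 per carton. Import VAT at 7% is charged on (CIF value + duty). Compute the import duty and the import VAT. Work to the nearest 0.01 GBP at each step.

Ad valorem component: 131364.54 × 2% = 2627.29
Specific component: 21578 × 2.92 = 63007.76
Import duty = 2627.29 + 63007.76 = 65635.05
VAT base = CIF + duty = 131364.54 + 65635.05 = 196999.59
Import VAT = 196999.59 × 7% = 13789.97

Import duty: GBP 65635.05; import VAT: GBP 13789.97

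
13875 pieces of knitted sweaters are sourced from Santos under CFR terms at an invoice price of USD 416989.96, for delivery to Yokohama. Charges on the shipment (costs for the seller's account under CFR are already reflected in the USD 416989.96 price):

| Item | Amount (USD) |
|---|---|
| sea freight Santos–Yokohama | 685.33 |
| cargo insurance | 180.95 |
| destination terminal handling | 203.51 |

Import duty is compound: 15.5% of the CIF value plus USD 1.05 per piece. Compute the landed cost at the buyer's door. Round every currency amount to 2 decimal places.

CFR: the seller pays costs through ocean freight to the destination port, but not insurance.
Already in the invoice (seller's account under CFR): freight — exclude.
CIF value = CFR price + insurance = 416989.96 + 180.95 = 417170.91
Ad valorem component: 417170.91 × 15.5% = 64661.49
Specific component: 13875 × 1.05 = 14568.75
Import duty = 64661.49 + 14568.75 = 79230.24
Buyer bears: insurance 180.95 + destination terminal 203.51 + duty 79230.24 = 79614.70
Landed cost = invoice 416989.96 + 79614.70 = 496604.66

Total landed cost: USD 496604.66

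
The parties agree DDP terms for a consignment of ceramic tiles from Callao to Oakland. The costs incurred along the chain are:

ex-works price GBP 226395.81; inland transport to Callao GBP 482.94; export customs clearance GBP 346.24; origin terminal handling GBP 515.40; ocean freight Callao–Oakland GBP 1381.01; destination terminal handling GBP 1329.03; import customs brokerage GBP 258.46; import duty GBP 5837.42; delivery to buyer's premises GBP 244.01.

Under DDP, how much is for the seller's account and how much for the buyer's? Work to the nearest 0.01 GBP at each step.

DDP: the seller bears all costs including import duty.
Seller's account: goods 226395.81 + inland to port 482.94 + export clearance 346.24 + origin terminal 515.40 + freight 1381.01 + destination terminal 1329.03 + brokerage 258.46 + duty 5837.42 + delivery 244.01 = 236790.32
Buyer's account: 0.00

Seller: GBP 236790.32; buyer: GBP 0.00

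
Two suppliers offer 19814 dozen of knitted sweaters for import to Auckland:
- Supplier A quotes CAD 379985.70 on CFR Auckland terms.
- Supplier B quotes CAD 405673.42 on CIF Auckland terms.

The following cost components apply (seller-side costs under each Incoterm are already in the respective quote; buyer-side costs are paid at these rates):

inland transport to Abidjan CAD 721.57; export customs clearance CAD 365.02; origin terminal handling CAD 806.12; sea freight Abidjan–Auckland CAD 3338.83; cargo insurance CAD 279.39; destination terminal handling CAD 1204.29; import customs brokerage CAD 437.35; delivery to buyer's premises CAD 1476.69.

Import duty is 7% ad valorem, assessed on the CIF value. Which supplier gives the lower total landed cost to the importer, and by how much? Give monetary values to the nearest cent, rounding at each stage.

Supplier A (CFR):
CIF value = CFR price + insurance = 379985.70 + 279.39 = 380265.09
Import duty = 380265.09 × 7% = 26618.56
Buyer bears (A): 279.39 + 1204.29 + 437.35 + 1476.69 = 3397.72
Landed cost (A) = invoice 379985.70 + 3397.72 + duty 26618.56 = 410001.98
Supplier B (CIF):
The CIF price already equals the CIF value: 405673.42
Import duty = 405673.42 × 7% = 28397.14
Buyer bears (B): 1204.29 + 437.35 + 1476.69 = 3118.33
Landed cost (B) = invoice 405673.42 + 3118.33 + duty 28397.14 = 437188.89
Difference = |410001.98 − 437188.89| = 27186.91

Supplier A is cheaper by CAD 27186.91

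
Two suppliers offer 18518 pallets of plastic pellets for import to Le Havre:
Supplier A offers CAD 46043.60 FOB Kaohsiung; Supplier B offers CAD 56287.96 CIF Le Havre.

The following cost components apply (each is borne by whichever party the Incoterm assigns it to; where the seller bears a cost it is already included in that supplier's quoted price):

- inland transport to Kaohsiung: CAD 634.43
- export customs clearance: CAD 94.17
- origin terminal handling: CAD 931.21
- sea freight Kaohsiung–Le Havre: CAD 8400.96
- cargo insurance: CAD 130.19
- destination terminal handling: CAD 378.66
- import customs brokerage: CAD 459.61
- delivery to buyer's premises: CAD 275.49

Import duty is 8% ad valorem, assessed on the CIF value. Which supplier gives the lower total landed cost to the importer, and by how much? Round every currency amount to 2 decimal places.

Supplier A is cheaper by CAD 1850.27

Supplier A (FOB):
CIF value = FOB price + freight + insurance = 46043.60 + 8400.96 + 130.19 = 54574.75
Import duty = 54574.75 × 8% = 4365.98
Buyer bears (A): 8400.96 + 130.19 + 378.66 + 459.61 + 275.49 = 9644.91
Landed cost (A) = invoice 46043.60 + 9644.91 + duty 4365.98 = 60054.49
Supplier B (CIF):
The CIF price already equals the CIF value: 56287.96
Import duty = 56287.96 × 8% = 4503.04
Buyer bears (B): 378.66 + 459.61 + 275.49 = 1113.76
Landed cost (B) = invoice 56287.96 + 1113.76 + duty 4503.04 = 61904.76
Difference = |60054.49 − 61904.76| = 1850.27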